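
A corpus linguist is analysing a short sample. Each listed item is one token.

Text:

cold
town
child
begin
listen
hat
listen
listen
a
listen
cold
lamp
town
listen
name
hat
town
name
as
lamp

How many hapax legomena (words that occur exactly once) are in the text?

Frequencies: listen:5, town:3, cold:2, hat:2, lamp:2, name:2, child:1, begin:1, a:1, as:1
Hapax (freq=1): a, as, begin, child

4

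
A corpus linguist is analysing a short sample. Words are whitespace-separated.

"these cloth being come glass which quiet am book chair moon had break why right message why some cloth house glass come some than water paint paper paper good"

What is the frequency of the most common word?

Frequencies: cloth:2, come:2, glass:2, why:2, some:2, paper:2, these:1, being:1, which:1, quiet:1, am:1, book:1, chair:1, moon:1, had:1, break:1, right:1, message:1, house:1, than:1, … (3 more, each freq 1)
Most common: 'cloth' with frequency 2.

2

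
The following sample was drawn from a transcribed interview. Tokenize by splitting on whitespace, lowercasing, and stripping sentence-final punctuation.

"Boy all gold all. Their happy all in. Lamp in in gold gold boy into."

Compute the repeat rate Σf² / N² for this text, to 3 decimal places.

0.156

Frequencies: all:3, gold:3, in:3, boy:2, their:1, happy:1, lamp:1, into:1
Σf² = 35; N² = 225
Repeat rate = 35 / 225 = 0.156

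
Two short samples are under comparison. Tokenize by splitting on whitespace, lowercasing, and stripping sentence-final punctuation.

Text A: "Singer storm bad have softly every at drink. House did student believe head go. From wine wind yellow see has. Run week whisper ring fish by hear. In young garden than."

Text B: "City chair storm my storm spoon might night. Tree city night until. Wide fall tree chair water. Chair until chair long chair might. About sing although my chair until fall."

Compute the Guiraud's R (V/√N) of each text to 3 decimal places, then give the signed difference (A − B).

2.647

A: V=31, N=31, R=5.568
B: V=16, N=30, R=2.921
Difference = 5.568 − 2.921 = 2.647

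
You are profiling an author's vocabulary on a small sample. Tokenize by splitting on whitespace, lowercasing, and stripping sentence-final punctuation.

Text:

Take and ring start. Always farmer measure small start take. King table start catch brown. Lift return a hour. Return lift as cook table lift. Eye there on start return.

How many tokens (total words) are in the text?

Tokens: take, and, ring, start, always, farmer, measure, small, start, take, king, table, start, catch, brown, lift, return, a, hour, return, lift, as, cook, table, lift, eye, there, on, start, return
N = 30

30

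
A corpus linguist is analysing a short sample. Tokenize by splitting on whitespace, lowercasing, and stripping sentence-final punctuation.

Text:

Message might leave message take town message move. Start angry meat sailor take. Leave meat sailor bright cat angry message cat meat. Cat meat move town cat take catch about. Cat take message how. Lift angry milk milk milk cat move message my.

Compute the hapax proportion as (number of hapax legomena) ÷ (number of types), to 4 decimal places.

Frequencies: message:6, cat:6, take:4, meat:4, move:3, angry:3, milk:3, leave:2, town:2, sailor:2, might:1, start:1, bright:1, catch:1, about:1, how:1, lift:1, my:1
Hapax count = 8; type count = 18.
Ratio = 8 / 18 = 0.4444

0.4444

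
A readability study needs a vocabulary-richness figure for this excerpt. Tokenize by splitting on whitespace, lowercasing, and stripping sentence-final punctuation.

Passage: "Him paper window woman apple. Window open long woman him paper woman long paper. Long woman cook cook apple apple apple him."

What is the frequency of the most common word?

4

Frequencies: woman:4, apple:4, him:3, paper:3, long:3, window:2, cook:2, open:1
Most common: 'woman' with frequency 4.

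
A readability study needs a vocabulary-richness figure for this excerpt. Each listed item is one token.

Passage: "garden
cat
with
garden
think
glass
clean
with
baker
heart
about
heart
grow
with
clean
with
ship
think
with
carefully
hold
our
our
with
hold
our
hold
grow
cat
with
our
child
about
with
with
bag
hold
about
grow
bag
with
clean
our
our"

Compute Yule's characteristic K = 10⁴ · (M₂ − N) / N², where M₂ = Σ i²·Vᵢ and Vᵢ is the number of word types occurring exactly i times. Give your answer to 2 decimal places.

826.45

Frequencies: with:10, our:6, hold:4, clean:3, about:3, grow:3, garden:2, cat:2, think:2, heart:2, bag:2, glass:1, baker:1, ship:1, carefully:1, child:1
N = 44. Frequency spectrum: V_1=5, V_2=5, V_3=3, V_4=1, V_6=1, V_10=1
M₂ = 1²·5 + 2²·5 + 3²·3 + 4²·1 + 6²·1 + 10²·1 = 204
K = 10000 × (204 − 44) / 44² = 826.45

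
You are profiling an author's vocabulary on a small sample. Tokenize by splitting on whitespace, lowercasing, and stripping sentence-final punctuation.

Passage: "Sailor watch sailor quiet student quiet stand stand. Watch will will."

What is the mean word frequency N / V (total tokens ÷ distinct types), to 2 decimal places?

N = 11 tokens, V = 6 types.
Mean frequency = N / V = 11 / 6 = 1.83

1.83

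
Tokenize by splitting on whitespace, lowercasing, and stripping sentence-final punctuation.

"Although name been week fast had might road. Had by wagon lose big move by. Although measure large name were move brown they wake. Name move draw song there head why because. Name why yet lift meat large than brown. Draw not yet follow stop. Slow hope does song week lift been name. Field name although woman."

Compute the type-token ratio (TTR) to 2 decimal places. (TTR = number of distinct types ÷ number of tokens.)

0.65

N = 57 tokens, V = 37 types.
TTR = V / N = 37 / 57 = 0.65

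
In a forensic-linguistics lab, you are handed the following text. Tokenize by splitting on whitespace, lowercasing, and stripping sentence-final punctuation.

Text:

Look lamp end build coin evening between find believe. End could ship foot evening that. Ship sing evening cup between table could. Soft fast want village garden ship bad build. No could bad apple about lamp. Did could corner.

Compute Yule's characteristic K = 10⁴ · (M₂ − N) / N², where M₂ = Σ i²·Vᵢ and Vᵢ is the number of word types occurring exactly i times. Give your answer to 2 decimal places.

Frequencies: could:4, evening:3, ship:3, lamp:2, end:2, build:2, between:2, bad:2, look:1, coin:1, find:1, believe:1, foot:1, that:1, sing:1, cup:1, table:1, soft:1, fast:1, want:1, … (7 more, each freq 1)
N = 39. Frequency spectrum: V_1=19, V_2=5, V_3=2, V_4=1
M₂ = 1²·19 + 2²·5 + 3²·2 + 4²·1 = 73
K = 10000 × (73 − 39) / 39² = 223.54

223.54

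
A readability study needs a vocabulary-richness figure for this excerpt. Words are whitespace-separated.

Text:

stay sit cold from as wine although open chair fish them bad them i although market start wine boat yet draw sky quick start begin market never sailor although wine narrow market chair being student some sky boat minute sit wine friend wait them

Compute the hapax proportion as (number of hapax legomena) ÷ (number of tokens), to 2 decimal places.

0.48

Frequencies: wine:4, although:3, them:3, market:3, sit:2, chair:2, start:2, boat:2, sky:2, stay:1, cold:1, from:1, as:1, open:1, fish:1, bad:1, i:1, yet:1, draw:1, quick:1, … (10 more, each freq 1)
Hapax count = 21; token count = 44.
Ratio = 21 / 44 = 0.48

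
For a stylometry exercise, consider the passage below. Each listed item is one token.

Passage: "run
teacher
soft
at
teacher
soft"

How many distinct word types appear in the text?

Distinct types: {at, run, soft, teacher}
V = 4

4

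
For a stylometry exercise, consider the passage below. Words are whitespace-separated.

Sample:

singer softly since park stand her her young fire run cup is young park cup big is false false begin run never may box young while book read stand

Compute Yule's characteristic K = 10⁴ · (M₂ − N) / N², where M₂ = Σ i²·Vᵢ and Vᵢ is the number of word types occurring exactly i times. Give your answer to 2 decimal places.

237.81

Frequencies: young:3, park:2, stand:2, her:2, run:2, cup:2, is:2, false:2, singer:1, softly:1, since:1, fire:1, big:1, begin:1, never:1, may:1, box:1, while:1, book:1, read:1
N = 29. Frequency spectrum: V_1=12, V_2=7, V_3=1
M₂ = 1²·12 + 2²·7 + 3²·1 = 49
K = 10000 × (49 − 29) / 29² = 237.81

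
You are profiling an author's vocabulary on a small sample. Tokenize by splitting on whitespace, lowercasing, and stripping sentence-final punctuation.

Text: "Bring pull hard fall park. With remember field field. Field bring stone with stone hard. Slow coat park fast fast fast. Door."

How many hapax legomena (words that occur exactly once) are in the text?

6

Frequencies: field:3, fast:3, bring:2, hard:2, park:2, with:2, stone:2, pull:1, fall:1, remember:1, slow:1, coat:1, door:1
Hapax (freq=1): coat, door, fall, pull, remember, slow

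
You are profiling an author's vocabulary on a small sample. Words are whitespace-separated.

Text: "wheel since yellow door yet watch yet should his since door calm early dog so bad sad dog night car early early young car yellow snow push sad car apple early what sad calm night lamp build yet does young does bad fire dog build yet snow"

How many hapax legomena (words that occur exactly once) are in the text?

Frequencies: yet:4, early:4, dog:3, sad:3, car:3, since:2, yellow:2, door:2, calm:2, bad:2, night:2, young:2, snow:2, build:2, does:2, wheel:1, watch:1, should:1, his:1, so:1, … (5 more, each freq 1)
Hapax (freq=1): apple, fire, his, lamp, push, should, so, watch, what, wheel

10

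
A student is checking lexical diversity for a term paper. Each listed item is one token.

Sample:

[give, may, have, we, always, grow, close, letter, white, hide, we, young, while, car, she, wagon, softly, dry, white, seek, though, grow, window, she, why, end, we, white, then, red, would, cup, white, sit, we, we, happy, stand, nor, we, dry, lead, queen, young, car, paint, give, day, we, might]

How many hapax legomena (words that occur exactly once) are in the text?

Frequencies: we:7, white:4, give:2, grow:2, young:2, car:2, she:2, dry:2, may:1, have:1, always:1, close:1, letter:1, hide:1, while:1, wagon:1, softly:1, seek:1, though:1, window:1, … (15 more, each freq 1)
Hapax (freq=1): always, close, cup, day, end, happy, have, hide, lead, letter, may, might, nor, paint, queen, red, seek, sit, softly, stand, then, though, wagon, while, why, window, would

27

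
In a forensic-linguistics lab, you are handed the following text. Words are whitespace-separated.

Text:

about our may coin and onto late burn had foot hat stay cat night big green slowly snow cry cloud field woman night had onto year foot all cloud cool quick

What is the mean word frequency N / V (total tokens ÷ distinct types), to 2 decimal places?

1.19

N = 31 tokens, V = 26 types.
Mean frequency = N / V = 31 / 26 = 1.19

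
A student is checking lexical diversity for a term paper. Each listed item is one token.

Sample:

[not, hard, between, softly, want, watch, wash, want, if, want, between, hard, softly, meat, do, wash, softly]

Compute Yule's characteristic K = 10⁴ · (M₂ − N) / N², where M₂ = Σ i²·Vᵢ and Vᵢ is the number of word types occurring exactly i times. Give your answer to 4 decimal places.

622.8374

Frequencies: softly:3, want:3, hard:2, between:2, wash:2, not:1, watch:1, if:1, meat:1, do:1
N = 17. Frequency spectrum: V_1=5, V_2=3, V_3=2
M₂ = 1²·5 + 2²·3 + 3²·2 = 35
K = 10000 × (35 − 17) / 17² = 622.8374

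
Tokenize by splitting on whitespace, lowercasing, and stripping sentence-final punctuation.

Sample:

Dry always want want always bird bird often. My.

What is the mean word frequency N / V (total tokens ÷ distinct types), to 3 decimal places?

1.500

N = 9 tokens, V = 6 types.
Mean frequency = N / V = 9 / 6 = 1.500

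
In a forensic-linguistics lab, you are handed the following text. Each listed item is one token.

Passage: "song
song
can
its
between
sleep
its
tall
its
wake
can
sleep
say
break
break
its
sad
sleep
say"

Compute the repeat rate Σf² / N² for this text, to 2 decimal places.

Frequencies: its:4, sleep:3, song:2, can:2, say:2, break:2, between:1, tall:1, wake:1, sad:1
Σf² = 45; N² = 361
Repeat rate = 45 / 361 = 0.12

0.12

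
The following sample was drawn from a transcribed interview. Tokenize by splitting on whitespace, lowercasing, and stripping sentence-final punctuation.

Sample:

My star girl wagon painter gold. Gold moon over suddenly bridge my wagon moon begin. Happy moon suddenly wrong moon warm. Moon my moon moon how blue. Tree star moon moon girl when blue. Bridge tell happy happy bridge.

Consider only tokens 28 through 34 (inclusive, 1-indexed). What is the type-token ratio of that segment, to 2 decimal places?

0.86

Segment tokens 28–34: tree, star, moon, moon, girl, when, blue
Segment N = 7, segment V = 6.
TTR = 6 / 7 = 0.86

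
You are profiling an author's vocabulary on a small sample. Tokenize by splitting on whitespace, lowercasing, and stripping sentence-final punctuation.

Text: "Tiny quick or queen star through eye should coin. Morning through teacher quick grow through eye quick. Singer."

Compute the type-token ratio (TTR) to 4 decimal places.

N = 18 tokens, V = 13 types.
TTR = V / N = 13 / 18 = 0.7222

0.7222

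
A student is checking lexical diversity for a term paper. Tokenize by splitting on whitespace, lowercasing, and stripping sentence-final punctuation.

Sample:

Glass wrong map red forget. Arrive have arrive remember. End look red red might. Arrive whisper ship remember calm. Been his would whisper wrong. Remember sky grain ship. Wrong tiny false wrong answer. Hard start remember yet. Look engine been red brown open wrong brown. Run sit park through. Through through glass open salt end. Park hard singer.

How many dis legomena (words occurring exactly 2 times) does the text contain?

10

Frequencies: wrong:5, red:4, remember:4, arrive:3, through:3, glass:2, end:2, look:2, whisper:2, ship:2, been:2, hard:2, brown:2, open:2, park:2, map:1, forget:1, have:1, might:1, calm:1, … (14 more, each freq 1)
Words with frequency 2: been, brown, end, glass, hard, look, open, park, ship, whisper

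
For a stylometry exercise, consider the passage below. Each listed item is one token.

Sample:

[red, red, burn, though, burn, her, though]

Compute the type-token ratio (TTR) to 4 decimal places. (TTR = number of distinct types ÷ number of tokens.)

0.5714

N = 7 tokens, V = 4 types.
TTR = V / N = 4 / 7 = 0.5714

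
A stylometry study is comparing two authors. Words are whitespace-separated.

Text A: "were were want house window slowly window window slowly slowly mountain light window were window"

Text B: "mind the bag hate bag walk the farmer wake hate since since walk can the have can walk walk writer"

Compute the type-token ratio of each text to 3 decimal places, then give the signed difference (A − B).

TTR(A) = 7/15 = 0.467
TTR(B) = 11/20 = 0.550
Difference = 0.467 − 0.550 = -0.083

-0.083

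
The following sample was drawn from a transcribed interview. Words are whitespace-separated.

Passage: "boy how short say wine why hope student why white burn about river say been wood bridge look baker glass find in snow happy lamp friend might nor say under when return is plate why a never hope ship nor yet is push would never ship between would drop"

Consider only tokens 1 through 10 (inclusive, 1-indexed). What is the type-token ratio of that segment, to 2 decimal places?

Segment tokens 1–10: boy, how, short, say, wine, why, hope, student, why, white
Segment N = 10, segment V = 9.
TTR = 9 / 10 = 0.90

0.90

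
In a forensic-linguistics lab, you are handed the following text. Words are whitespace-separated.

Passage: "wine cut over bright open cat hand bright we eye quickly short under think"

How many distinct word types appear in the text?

13

Distinct types: {bright, cat, cut, eye, hand, open, over, quickly, short, think, under, we, wine}
V = 13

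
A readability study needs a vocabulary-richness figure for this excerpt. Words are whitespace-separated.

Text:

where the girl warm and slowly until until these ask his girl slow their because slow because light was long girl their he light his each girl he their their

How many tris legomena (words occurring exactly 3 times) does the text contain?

0

Frequencies: girl:4, their:4, until:2, his:2, slow:2, because:2, light:2, he:2, where:1, the:1, warm:1, and:1, slowly:1, these:1, ask:1, was:1, long:1, each:1
Words with frequency 3: (none)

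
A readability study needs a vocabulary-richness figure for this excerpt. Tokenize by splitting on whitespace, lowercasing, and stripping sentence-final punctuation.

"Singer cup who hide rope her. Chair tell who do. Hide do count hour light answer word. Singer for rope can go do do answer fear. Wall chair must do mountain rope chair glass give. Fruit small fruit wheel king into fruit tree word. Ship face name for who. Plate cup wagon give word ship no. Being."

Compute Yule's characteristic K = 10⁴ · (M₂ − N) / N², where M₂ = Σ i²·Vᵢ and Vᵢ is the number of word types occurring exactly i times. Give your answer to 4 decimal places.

196.9837

Frequencies: do:5, who:3, rope:3, chair:3, word:3, fruit:3, singer:2, cup:2, hide:2, answer:2, for:2, give:2, ship:2, her:1, tell:1, count:1, hour:1, light:1, can:1, go:1, … (16 more, each freq 1)
N = 57. Frequency spectrum: V_1=23, V_2=7, V_3=5, V_5=1
M₂ = 1²·23 + 2²·7 + 3²·5 + 5²·1 = 121
K = 10000 × (121 − 57) / 57² = 196.9837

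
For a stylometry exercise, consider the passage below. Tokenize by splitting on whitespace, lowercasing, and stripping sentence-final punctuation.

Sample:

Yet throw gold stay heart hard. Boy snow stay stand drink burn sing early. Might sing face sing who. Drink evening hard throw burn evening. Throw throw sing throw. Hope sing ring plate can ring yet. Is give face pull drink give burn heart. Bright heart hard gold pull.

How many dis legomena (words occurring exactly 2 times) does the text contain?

8

Frequencies: throw:5, sing:5, heart:3, hard:3, drink:3, burn:3, yet:2, gold:2, stay:2, face:2, evening:2, ring:2, give:2, pull:2, boy:1, snow:1, stand:1, early:1, might:1, who:1, … (5 more, each freq 1)
Words with frequency 2: evening, face, give, gold, pull, ring, stay, yet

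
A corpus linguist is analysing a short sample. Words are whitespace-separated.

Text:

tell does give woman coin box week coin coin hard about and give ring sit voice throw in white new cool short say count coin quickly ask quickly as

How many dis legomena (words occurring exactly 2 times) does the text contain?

2

Frequencies: coin:4, give:2, quickly:2, tell:1, does:1, woman:1, box:1, week:1, hard:1, about:1, and:1, ring:1, sit:1, voice:1, throw:1, in:1, white:1, new:1, cool:1, short:1, … (4 more, each freq 1)
Words with frequency 2: give, quickly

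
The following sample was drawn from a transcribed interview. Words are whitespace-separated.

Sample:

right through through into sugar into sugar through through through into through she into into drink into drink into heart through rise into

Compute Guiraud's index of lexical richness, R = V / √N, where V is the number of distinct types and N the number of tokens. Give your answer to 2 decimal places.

1.67

N = 23, V = 8.
√N = 4.795832
R = 8 / 4.795832 = 1.67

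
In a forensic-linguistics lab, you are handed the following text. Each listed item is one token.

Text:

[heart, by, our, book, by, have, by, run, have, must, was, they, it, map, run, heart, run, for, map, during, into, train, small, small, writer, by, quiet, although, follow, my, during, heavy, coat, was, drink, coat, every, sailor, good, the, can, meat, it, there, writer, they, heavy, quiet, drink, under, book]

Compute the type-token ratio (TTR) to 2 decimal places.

N = 51 tokens, V = 32 types.
TTR = V / N = 32 / 51 = 0.63

0.63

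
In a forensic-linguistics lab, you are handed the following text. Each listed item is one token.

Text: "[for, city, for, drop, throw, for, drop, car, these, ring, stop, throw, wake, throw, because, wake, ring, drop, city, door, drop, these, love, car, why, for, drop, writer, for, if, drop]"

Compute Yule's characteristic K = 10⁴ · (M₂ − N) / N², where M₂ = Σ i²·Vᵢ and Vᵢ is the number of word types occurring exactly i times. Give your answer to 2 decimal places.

Frequencies: drop:6, for:5, throw:3, city:2, car:2, these:2, ring:2, wake:2, stop:1, because:1, door:1, love:1, why:1, writer:1, if:1
N = 31. Frequency spectrum: V_1=7, V_2=5, V_3=1, V_5=1, V_6=1
M₂ = 1²·7 + 2²·5 + 3²·1 + 5²·1 + 6²·1 = 97
K = 10000 × (97 − 31) / 31² = 686.78

686.78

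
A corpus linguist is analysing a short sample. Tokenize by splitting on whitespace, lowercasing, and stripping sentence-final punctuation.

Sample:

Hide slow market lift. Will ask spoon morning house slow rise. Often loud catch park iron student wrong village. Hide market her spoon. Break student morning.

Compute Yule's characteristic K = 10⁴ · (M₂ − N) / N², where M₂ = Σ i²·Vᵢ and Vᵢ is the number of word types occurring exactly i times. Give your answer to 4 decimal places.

Frequencies: hide:2, slow:2, market:2, spoon:2, morning:2, student:2, lift:1, will:1, ask:1, house:1, rise:1, often:1, loud:1, catch:1, park:1, iron:1, wrong:1, village:1, her:1, break:1
N = 26. Frequency spectrum: V_1=14, V_2=6
M₂ = 1²·14 + 2²·6 = 38
K = 10000 × (38 − 26) / 26² = 177.5148

177.5148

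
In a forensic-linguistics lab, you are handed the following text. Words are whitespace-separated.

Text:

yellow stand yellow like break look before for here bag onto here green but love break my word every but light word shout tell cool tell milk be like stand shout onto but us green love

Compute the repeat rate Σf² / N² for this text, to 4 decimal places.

Frequencies: but:3, yellow:2, stand:2, like:2, break:2, here:2, onto:2, green:2, love:2, word:2, shout:2, tell:2, look:1, before:1, for:1, bag:1, my:1, every:1, light:1, cool:1, … (3 more, each freq 1)
Σf² = 64; N² = 1296
Repeat rate = 64 / 1296 = 0.0494

0.0494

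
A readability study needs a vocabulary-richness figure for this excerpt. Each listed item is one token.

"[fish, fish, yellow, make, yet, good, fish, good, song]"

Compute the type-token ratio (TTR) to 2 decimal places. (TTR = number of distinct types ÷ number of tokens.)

0.67

N = 9 tokens, V = 6 types.
TTR = V / N = 6 / 9 = 0.67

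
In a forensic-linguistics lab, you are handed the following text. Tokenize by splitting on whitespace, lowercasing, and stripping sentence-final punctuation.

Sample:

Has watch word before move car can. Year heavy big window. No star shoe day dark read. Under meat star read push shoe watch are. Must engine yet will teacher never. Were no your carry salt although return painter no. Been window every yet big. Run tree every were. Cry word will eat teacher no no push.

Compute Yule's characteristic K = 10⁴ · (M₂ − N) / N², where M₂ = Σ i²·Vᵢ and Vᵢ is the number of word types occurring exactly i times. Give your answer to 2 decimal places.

141.58

Frequencies: no:5, watch:2, word:2, big:2, window:2, star:2, shoe:2, read:2, push:2, yet:2, will:2, teacher:2, were:2, every:2, has:1, before:1, move:1, car:1, can:1, year:1, … (20 more, each freq 1)
N = 57. Frequency spectrum: V_1=26, V_2=13, V_5=1
M₂ = 1²·26 + 2²·13 + 5²·1 = 103
K = 10000 × (103 − 57) / 57² = 141.58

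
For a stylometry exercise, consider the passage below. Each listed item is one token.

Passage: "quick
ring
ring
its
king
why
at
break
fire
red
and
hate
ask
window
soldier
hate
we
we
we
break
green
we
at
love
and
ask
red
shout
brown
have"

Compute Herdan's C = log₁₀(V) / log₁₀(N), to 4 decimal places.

N = 30, V = 20.
log₁₀(V) = 1.301030, log₁₀(N) = 1.477121
C = 1.301030 / 1.477121 = 0.8808

0.8808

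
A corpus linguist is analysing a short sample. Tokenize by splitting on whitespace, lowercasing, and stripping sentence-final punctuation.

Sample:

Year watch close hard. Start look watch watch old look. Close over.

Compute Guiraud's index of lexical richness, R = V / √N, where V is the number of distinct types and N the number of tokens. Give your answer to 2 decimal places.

2.31

N = 12, V = 8.
√N = 3.464102
R = 8 / 3.464102 = 2.31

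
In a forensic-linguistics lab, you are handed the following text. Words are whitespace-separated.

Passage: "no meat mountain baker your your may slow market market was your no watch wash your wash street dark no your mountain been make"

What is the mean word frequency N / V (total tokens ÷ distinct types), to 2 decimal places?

1.60

N = 24 tokens, V = 15 types.
Mean frequency = N / V = 24 / 15 = 1.60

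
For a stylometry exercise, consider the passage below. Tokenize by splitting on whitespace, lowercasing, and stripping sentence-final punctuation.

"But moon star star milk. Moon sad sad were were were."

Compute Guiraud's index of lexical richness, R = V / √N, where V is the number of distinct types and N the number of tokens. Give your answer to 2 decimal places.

1.81

N = 11, V = 6.
√N = 3.316625
R = 6 / 3.316625 = 1.81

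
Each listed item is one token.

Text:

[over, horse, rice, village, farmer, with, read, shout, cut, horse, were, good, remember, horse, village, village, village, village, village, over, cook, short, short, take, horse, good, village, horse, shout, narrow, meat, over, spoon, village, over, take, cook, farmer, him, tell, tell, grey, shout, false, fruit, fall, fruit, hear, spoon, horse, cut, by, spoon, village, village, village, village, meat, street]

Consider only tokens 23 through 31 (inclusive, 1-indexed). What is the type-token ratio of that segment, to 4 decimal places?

Segment tokens 23–31: short, take, horse, good, village, horse, shout, narrow, meat
Segment N = 9, segment V = 8.
TTR = 8 / 9 = 0.8889

0.8889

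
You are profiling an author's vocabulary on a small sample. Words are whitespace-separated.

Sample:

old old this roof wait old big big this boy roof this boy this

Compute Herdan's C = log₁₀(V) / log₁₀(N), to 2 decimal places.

0.68

N = 14, V = 6.
log₁₀(V) = 0.778151, log₁₀(N) = 1.146128
C = 0.778151 / 1.146128 = 0.68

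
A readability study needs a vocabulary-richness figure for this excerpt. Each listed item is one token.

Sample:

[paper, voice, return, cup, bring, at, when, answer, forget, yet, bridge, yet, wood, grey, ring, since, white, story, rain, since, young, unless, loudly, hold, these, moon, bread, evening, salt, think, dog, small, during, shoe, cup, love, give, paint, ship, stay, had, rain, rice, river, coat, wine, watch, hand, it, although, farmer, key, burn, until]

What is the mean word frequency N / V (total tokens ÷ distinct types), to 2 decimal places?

N = 54 tokens, V = 50 types.
Mean frequency = N / V = 54 / 50 = 1.08

1.08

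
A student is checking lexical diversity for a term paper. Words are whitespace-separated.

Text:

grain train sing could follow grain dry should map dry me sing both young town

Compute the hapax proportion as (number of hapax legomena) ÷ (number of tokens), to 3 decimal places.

Frequencies: grain:2, sing:2, dry:2, train:1, could:1, follow:1, should:1, map:1, me:1, both:1, young:1, town:1
Hapax count = 9; token count = 15.
Ratio = 9 / 15 = 0.600

0.600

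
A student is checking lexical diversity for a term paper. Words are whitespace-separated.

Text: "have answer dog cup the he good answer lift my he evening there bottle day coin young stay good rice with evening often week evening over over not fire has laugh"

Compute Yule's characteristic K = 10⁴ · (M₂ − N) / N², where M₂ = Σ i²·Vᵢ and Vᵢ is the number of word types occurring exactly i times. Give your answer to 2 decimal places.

Frequencies: evening:3, answer:2, he:2, good:2, over:2, have:1, dog:1, cup:1, the:1, lift:1, my:1, there:1, bottle:1, day:1, coin:1, young:1, stay:1, rice:1, with:1, often:1, … (5 more, each freq 1)
N = 31. Frequency spectrum: V_1=20, V_2=4, V_3=1
M₂ = 1²·20 + 2²·4 + 3²·1 = 45
K = 10000 × (45 − 31) / 31² = 145.68

145.68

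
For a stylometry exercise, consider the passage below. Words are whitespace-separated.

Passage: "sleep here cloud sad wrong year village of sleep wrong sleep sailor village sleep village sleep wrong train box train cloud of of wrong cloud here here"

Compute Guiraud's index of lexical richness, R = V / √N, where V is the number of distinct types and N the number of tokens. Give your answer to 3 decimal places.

N = 27, V = 11.
√N = 5.196152
R = 11 / 5.196152 = 2.117

2.117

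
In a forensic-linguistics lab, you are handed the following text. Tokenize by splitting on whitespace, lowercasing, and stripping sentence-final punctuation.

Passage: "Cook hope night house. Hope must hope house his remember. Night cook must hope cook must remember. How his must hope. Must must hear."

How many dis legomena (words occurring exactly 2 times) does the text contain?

4

Frequencies: must:6, hope:5, cook:3, night:2, house:2, his:2, remember:2, how:1, hear:1
Words with frequency 2: his, house, night, remember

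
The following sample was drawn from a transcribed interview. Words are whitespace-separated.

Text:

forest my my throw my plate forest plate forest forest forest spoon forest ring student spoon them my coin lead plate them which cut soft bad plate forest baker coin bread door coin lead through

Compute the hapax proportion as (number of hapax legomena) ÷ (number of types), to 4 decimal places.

0.6111

Frequencies: forest:7, my:4, plate:4, coin:3, spoon:2, them:2, lead:2, throw:1, ring:1, student:1, which:1, cut:1, soft:1, bad:1, baker:1, bread:1, door:1, through:1
Hapax count = 11; type count = 18.
Ratio = 11 / 18 = 0.6111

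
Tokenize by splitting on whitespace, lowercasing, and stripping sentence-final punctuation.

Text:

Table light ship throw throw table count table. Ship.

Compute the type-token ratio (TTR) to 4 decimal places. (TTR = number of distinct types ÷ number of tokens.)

0.5556

N = 9 tokens, V = 5 types.
TTR = V / N = 5 / 9 = 0.5556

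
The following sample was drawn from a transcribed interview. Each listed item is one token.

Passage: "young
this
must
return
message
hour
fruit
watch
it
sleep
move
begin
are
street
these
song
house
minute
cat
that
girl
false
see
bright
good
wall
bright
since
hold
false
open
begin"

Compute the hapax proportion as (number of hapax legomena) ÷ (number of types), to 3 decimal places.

0.897

Frequencies: begin:2, false:2, bright:2, young:1, this:1, must:1, return:1, message:1, hour:1, fruit:1, watch:1, it:1, sleep:1, move:1, are:1, street:1, these:1, song:1, house:1, minute:1, … (9 more, each freq 1)
Hapax count = 26; type count = 29.
Ratio = 26 / 29 = 0.897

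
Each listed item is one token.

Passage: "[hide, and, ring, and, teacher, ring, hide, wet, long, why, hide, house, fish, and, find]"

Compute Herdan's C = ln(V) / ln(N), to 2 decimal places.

0.85

N = 15, V = 10.
ln(V) = 2.302585, ln(N) = 2.708050
C = 2.302585 / 2.708050 = 0.85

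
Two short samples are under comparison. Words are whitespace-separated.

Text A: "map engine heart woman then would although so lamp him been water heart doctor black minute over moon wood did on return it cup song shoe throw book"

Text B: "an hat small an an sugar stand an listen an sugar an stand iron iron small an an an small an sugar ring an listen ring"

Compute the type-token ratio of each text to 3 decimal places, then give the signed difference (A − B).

TTR(A) = 27/28 = 0.964
TTR(B) = 8/26 = 0.308
Difference = 0.964 − 0.308 = 0.656

0.656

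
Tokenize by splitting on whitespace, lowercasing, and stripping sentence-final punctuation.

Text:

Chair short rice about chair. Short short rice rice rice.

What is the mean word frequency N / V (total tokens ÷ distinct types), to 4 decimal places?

2.5000

N = 10 tokens, V = 4 types.
Mean frequency = N / V = 10 / 4 = 2.5000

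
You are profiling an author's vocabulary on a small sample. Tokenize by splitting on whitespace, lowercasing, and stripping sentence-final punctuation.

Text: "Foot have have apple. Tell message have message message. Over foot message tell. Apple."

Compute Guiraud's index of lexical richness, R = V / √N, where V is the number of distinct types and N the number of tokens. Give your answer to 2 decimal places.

1.60

N = 14, V = 6.
√N = 3.741657
R = 6 / 3.741657 = 1.60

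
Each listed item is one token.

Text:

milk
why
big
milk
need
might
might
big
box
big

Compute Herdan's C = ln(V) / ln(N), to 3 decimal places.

0.778

N = 10, V = 6.
ln(V) = 1.791759, ln(N) = 2.302585
C = 1.791759 / 2.302585 = 0.778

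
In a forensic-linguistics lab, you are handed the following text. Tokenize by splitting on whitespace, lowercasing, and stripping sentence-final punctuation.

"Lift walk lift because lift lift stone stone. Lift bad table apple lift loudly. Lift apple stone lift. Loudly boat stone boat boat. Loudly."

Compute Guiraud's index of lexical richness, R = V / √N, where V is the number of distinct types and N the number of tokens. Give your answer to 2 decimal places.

1.84

N = 24, V = 9.
√N = 4.898979
R = 9 / 4.898979 = 1.84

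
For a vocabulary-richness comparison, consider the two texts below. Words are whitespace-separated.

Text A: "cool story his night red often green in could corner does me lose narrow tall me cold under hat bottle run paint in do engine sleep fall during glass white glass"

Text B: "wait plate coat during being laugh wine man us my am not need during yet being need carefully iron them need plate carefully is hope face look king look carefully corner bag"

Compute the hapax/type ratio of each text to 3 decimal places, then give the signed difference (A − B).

A: hapax=25, V=28, ratio=0.893
B: hapax=18, V=24, ratio=0.750
Difference = 0.893 − 0.750 = 0.143

0.143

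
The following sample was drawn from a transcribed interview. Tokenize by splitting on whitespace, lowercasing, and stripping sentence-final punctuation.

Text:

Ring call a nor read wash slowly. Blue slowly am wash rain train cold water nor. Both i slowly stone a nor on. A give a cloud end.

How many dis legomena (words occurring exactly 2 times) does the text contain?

Frequencies: a:4, nor:3, slowly:3, wash:2, ring:1, call:1, read:1, blue:1, am:1, rain:1, train:1, cold:1, water:1, both:1, i:1, stone:1, on:1, give:1, cloud:1, end:1
Words with frequency 2: wash

1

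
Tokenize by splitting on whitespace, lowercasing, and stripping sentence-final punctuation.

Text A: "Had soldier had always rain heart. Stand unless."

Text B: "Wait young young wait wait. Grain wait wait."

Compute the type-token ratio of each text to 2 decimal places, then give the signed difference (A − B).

TTR(A) = 7/8 = 0.88
TTR(B) = 3/8 = 0.38
Difference = 0.88 − 0.38 = 0.50

0.50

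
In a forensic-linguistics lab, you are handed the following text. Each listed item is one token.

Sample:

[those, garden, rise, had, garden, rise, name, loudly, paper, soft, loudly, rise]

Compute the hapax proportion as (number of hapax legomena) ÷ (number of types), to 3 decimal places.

Frequencies: rise:3, garden:2, loudly:2, those:1, had:1, name:1, paper:1, soft:1
Hapax count = 5; type count = 8.
Ratio = 5 / 8 = 0.625

0.625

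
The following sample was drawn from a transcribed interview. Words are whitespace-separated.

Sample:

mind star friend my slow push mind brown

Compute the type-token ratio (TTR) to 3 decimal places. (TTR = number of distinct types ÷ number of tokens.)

0.875

N = 8 tokens, V = 7 types.
TTR = V / N = 7 / 8 = 0.875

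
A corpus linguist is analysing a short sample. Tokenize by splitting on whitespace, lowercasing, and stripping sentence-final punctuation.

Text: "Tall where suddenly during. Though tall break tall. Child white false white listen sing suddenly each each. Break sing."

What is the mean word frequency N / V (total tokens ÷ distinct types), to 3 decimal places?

N = 19 tokens, V = 12 types.
Mean frequency = N / V = 19 / 12 = 1.583

1.583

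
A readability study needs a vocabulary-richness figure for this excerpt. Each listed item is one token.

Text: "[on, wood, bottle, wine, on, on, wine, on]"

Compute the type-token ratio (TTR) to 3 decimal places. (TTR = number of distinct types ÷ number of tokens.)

N = 8 tokens, V = 4 types.
TTR = V / N = 4 / 8 = 0.500

0.500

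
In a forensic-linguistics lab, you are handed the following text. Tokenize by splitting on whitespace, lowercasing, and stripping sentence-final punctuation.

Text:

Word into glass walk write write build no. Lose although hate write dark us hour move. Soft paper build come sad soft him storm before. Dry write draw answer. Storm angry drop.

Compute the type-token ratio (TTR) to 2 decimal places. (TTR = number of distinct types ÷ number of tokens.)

0.81

N = 32 tokens, V = 26 types.
TTR = V / N = 26 / 32 = 0.81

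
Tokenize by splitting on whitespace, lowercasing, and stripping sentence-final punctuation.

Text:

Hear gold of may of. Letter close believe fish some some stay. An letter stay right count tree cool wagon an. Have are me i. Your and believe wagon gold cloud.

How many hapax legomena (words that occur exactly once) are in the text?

Frequencies: gold:2, of:2, letter:2, believe:2, some:2, stay:2, an:2, wagon:2, hear:1, may:1, close:1, fish:1, right:1, count:1, tree:1, cool:1, have:1, are:1, me:1, i:1, … (3 more, each freq 1)
Hapax (freq=1): and, are, close, cloud, cool, count, fish, have, hear, i, may, me, right, tree, your

15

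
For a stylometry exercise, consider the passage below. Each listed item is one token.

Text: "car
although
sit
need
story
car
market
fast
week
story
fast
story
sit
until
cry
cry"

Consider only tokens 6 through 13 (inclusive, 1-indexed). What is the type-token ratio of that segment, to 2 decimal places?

Segment tokens 6–13: car, market, fast, week, story, fast, story, sit
Segment N = 8, segment V = 6.
TTR = 6 / 8 = 0.75

0.75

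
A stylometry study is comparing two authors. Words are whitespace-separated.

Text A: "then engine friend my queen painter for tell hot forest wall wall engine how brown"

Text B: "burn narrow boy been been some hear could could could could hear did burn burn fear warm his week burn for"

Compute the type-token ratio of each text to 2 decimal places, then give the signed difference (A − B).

0.25

TTR(A) = 13/15 = 0.87
TTR(B) = 13/21 = 0.62
Difference = 0.87 − 0.62 = 0.25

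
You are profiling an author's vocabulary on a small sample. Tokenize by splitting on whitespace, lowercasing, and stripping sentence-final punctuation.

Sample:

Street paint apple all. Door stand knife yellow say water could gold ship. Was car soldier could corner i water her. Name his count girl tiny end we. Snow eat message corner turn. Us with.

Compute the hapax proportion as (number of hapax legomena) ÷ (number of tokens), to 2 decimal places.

Frequencies: water:2, could:2, corner:2, street:1, paint:1, apple:1, all:1, door:1, stand:1, knife:1, yellow:1, say:1, gold:1, ship:1, was:1, car:1, soldier:1, i:1, her:1, name:1, … (12 more, each freq 1)
Hapax count = 29; token count = 35.
Ratio = 29 / 35 = 0.83

0.83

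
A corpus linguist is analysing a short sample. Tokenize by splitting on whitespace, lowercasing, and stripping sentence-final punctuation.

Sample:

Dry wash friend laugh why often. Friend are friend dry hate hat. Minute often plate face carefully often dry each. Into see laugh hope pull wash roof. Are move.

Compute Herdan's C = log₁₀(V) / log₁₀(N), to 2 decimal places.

0.89

N = 29, V = 20.
log₁₀(V) = 1.301030, log₁₀(N) = 1.462398
C = 1.301030 / 1.462398 = 0.89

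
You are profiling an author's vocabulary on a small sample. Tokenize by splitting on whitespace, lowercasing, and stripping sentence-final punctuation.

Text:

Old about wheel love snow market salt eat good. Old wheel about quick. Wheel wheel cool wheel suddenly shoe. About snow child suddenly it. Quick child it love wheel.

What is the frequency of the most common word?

6

Frequencies: wheel:6, about:3, old:2, love:2, snow:2, quick:2, suddenly:2, child:2, it:2, market:1, salt:1, eat:1, good:1, cool:1, shoe:1
Most common: 'wheel' with frequency 6.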